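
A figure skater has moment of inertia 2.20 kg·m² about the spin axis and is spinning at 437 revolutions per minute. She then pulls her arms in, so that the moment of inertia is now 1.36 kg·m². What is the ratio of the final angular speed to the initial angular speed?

With no external torque about the axis, L is conserved: I₁ω₁ = I₂ω₂.
ω₂/ω₁ = I₁/I₂ = 2.200 / 1.360 = 1.618.

ω₂/ω₁ ≈ 1.62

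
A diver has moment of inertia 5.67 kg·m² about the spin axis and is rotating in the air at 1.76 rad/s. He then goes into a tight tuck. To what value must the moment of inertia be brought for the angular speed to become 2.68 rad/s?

With no external torque about the axis, L is conserved: I₁ω₁ = I₂ω₂.
I₂ = I₁ω₁ / ω₂ = (5.67)(1.76) / (2.68) = 3.724 kg·m².

I₂ ≈ 3.72 kg·m²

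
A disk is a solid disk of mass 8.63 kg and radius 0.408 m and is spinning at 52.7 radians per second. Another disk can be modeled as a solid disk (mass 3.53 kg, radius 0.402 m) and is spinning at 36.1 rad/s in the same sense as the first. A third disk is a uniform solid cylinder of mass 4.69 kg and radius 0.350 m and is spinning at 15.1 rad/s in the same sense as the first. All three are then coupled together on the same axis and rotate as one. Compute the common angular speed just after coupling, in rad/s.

|ω_f| ≈ 40.7 rad/s

The coupling torques are internal; angular momentum about the shared axis is conserved.
Moments of inertia: I_A = ½(8.63)(0.408)² = 0.7183 kg·m²; I_B = ½(3.53)(0.402)² = 0.2852 kg·m²; I_C = ½(4.69)(0.350)² = 0.2873 kg·m².
Taking A's sense as positive: L = (0.7183)(52.7) + (0.2852)(36.1) + (0.2873)(15.1) = 52.49 kg·m²·rad/s.
Combined I = 0.7183 + 0.2852 + 0.2873 = 1.291 kg·m².
ω_f = L / I = 52.49 / 1.291 = 40.66 rad/s.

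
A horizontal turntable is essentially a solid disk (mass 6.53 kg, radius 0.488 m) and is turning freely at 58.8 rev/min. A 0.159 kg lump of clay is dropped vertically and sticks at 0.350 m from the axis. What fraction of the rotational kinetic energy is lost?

The added mass arrives with no angular momentum about the axis, and any external torque about the axis is negligible, so the system's angular momentum is conserved.
I_p = ½(6.53)(0.488)² = 0.7775 kg·m².
Added inertia Σmr² = (0.159)(0.350)² = 0.01948 kg·m²; I_f = 0.7775 + 0.01948 = 0.7970 kg·m².
ω_f = I_p ω_i / I_f = (0.7775)(58.8) / 0.7970 = 57.36 rpm.
KE_i = ½(0.7775)(6.158 rad/s)² = 14.74 J; KE_f = ½(0.7970)(6.007)² = 14.38 J.
Fraction lost = 0.02444.

fraction ≈ 0.0244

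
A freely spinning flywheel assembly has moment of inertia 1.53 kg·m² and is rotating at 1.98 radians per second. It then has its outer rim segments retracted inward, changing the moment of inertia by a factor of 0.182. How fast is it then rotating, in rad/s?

ω₂ ≈ 10.9 rad/s

Angular momentum about the spin axis is conserved since the torque about it is zero.
I₂ = 0.182 × 1.53 = 0.2785 kg·m².
ω₂ = I₁ω₁ / I₂ = (1.530)(1.98 rad/s) / (0.2785) = 10.88 rad/s.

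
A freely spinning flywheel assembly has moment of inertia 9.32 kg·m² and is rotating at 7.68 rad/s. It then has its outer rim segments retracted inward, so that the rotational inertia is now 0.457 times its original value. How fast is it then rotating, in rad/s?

No external torque acts about the spin axis, so angular momentum is conserved.
I₂ = 0.457 × 9.32 = 4.259 kg·m².
ω₂ = I₁ω₁ / I₂ = (9.320)(7.68 rad/s) / (4.259) = 16.81 rad/s.

ω₂ ≈ 16.8 rad/s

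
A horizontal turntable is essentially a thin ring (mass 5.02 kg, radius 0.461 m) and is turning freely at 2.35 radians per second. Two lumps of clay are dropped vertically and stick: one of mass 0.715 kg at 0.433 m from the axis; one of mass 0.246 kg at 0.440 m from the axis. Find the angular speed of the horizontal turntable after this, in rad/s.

The added mass arrives with no angular momentum about the axis, and any external torque about the axis is negligible, so the system's angular momentum is conserved.
I_p = (5.02)(0.461)² = 1.067 kg·m².
Added inertia Σmr² = (0.715)(0.433)² + (0.246)(0.440)² = 0.1817 kg·m²; I_f = 1.067 + 0.1817 = 1.249 kg·m².
ω_f = I_p ω_i / I_f = (1.067)(2.35) / 1.249 = 2.008 rad/s.

ω_f ≈ 2.01 rad/s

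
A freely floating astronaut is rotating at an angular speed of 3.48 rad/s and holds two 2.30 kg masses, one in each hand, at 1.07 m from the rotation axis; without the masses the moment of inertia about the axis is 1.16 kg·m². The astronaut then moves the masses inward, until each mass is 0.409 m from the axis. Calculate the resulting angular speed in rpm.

ω₂ ≈ 111 rpm

No external torque acts about the spin axis, so angular momentum is conserved.
I₁ = 1.16 + 2(2.30)(1.07)² = 6.427 kg·m²; I₂ = 1.16 + 2(2.30)(0.409)² = 1.929 kg·m².
ω₂ = I₁ω₁ / I₂ = (6.427)(3.48 rad/s) / (1.929) = 11.59 rad/s = 110.7 rpm.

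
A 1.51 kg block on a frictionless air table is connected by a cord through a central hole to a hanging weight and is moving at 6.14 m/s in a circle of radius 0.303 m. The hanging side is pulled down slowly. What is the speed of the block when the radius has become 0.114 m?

The only horizontal force on the mass is along the cord (radial), so it exerts no torque about the hole and angular momentum m v r is conserved.
v₂ = v₁ r₁ / r₂ = (6.14)(0.303) / (0.114) = 16.32 m/s.

v₂ ≈ 16.3 m/s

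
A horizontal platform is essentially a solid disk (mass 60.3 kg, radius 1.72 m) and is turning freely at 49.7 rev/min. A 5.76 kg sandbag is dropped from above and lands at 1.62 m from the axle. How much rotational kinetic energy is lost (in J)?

energy lost ≈ 175 J

No external torque acts about the axle; L_before = L_after.
I_p = ½(60.3)(1.72)² = 89.20 kg·m².
Added inertia Σmr² = (5.76)(1.62)² = 15.12 kg·m²; I_f = 89.20 + 15.12 = 104.3 kg·m².
ω_f = I_p ω_i / I_f = (89.20)(49.7) / 104.3 = 42.50 rpm.
KE_i = ½(89.20)(5.205 rad/s)² = 1208 J; KE_f = ½(104.3)(4.450)² = 1033 J.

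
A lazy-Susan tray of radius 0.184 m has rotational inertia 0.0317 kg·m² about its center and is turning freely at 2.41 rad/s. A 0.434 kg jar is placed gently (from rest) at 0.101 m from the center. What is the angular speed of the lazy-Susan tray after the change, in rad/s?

The added mass arrives with no angular momentum about the center, and any external torque about the center is negligible, so the system's angular momentum is conserved.
Added inertia Σmr² = (0.434)(0.101)² = 0.004427 kg·m²; I_f = 0.03170 + 0.004427 = 0.03613 kg·m².
ω_f = I_p ω_i / I_f = (0.03170)(2.41) / 0.03613 = 2.115 rad/s.

ω_f ≈ 2.11 rad/s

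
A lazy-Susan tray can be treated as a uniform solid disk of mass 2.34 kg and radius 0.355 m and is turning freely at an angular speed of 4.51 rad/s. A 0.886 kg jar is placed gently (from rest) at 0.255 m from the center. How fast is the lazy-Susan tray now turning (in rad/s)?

ω_f ≈ 3.24 rad/s

The added mass arrives with no angular momentum about the center, and any external torque about the center is negligible, so the system's angular momentum is conserved.
I_p = ½(2.34)(0.355)² = 0.1474 kg·m².
Added inertia Σmr² = (0.886)(0.255)² = 0.05761 kg·m²; I_f = 0.1474 + 0.05761 = 0.2051 kg·m².
ω_f = I_p ω_i / I_f = (0.1474)(4.51) / 0.2051 = 3.243 rad/s.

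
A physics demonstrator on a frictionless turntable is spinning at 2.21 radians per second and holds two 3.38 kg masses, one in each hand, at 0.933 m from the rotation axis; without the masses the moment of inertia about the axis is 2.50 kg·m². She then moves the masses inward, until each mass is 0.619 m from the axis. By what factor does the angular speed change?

ω₂/ω₁ ≈ 1.65

With no external torque about the axis, L is conserved: I₁ω₁ = I₂ω₂.
I₁ = 2.50 + 2(3.38)(0.933)² = 8.385 kg·m²; I₂ = 2.50 + 2(3.38)(0.619)² = 5.090 kg·m².
ω₂/ω₁ = I₁/I₂ = 8.385 / 5.090 = 1.647.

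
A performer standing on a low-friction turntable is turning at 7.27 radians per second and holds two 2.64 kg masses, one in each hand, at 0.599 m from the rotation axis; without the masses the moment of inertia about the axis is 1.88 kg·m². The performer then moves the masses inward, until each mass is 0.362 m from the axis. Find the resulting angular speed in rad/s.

ω₂ ≈ 10.7 rad/s

With no external torque about the axis, L is conserved: I₁ω₁ = I₂ω₂.
I₁ = 1.88 + 2(2.64)(0.599)² = 3.774 kg·m²; I₂ = 1.88 + 2(2.64)(0.362)² = 2.572 kg·m².
ω₂ = I₁ω₁ / I₂ = (3.774)(7.27 rad/s) / (2.572) = 10.67 rad/s.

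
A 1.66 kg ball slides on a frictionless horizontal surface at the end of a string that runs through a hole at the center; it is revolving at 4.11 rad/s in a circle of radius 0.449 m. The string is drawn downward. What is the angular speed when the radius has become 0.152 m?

ω₂ ≈ 35.9 rad/s

The constraining force is radial, so m r² ω about the center is conserved.
ω₂ = ω₁ (r₁/r₂)² = (4.11)(0.449/0.152)² = 35.86 rad/s.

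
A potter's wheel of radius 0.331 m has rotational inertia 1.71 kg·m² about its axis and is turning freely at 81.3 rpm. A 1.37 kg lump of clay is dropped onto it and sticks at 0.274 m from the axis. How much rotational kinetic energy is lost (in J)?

No external torque acts about the axis; L_before = L_after.
Added inertia Σmr² = (1.37)(0.274)² = 0.1029 kg·m²; I_f = 1.710 + 0.1029 = 1.813 kg·m².
ω_f = I_p ω_i / I_f = (1.710)(81.3) / 1.813 = 76.69 rpm.
KE_i = ½(1.710)(8.514 rad/s)² = 61.97 J; KE_f = ½(1.813)(8.031)² = 58.46 J.

energy lost ≈ 3.52 J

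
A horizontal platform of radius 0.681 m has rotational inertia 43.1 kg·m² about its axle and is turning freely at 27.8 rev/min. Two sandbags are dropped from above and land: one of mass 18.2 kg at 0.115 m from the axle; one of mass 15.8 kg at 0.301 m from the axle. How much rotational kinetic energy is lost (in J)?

energy lost ≈ 6.82 J

No external torque acts about the axle; L_before = L_after.
Added inertia Σmr² = (18.2)(0.115)² + (15.8)(0.301)² = 1.672 kg·m²; I_f = 43.10 + 1.672 = 44.77 kg·m².
ω_f = I_p ω_i / I_f = (43.10)(27.8) / 44.77 = 26.76 rpm.
KE_i = ½(43.10)(2.911 rad/s)² = 182.6 J; KE_f = ½(44.77)(2.802)² = 175.8 J.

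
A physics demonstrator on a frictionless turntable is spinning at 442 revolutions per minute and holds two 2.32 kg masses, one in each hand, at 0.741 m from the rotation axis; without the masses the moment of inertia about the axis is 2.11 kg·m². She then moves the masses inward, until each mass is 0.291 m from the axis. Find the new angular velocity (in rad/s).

ω₂ ≈ 86.1 rad/s

Angular momentum about the spin axis is conserved since the torque about it is zero.
I₁ = 2.11 + 2(2.32)(0.741)² = 4.658 kg·m²; I₂ = 2.11 + 2(2.32)(0.291)² = 2.503 kg·m².
ω₂ = I₁ω₁ / I₂ = (4.658)(442 rpm) / (2.503) = 822.5 rpm = 86.13 rad/s.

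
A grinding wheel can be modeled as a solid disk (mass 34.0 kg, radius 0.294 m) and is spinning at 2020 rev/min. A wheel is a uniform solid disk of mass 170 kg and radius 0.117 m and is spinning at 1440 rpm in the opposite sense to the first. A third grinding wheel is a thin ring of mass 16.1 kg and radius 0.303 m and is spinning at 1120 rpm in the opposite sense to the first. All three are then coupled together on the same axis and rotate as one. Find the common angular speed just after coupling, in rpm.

The coupling torques are internal; angular momentum about the shared axis is conserved.
Moments of inertia: I_A = ½(34.0)(0.294)² = 1.469 kg·m²; I_B = ½(170)(0.117)² = 1.164 kg·m²; I_C = (16.1)(0.303)² = 1.478 kg·m².
Taking A's sense as positive: L = (1.469)(2020) − (1.164)(1440) − (1.478)(1120) = -362.8 kg·m²·rpm.
Combined I = 1.469 + 1.164 + 1.478 = 4.111 kg·m².
ω_f = L / I = -362.8 / 4.111 = -88.25 rpm.

|ω_f| ≈ 88.3 rpm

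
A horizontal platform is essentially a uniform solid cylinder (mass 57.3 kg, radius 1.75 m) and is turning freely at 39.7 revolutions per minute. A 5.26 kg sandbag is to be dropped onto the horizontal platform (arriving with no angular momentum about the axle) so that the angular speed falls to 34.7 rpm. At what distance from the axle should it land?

r ≈ 1.55 m

The added mass arrives with no angular momentum about the axle, and any external torque about the axle is negligible, so the system's angular momentum is conserved.
I_p = ½(57.3)(1.75)² = 87.74 kg·m².
I_p ω_i = (I_p + m r²) ω_f ⇒ m r² = I_p(ω_i/ω_f − 1) = 87.74(39.7/34.7 − 1) = 12.64 kg·m².
r = √(12.64/5.26) = 1.550 m.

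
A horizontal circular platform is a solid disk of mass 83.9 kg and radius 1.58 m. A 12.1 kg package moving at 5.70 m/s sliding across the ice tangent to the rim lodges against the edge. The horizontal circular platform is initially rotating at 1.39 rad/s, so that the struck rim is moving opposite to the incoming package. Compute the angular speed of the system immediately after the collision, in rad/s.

|ω_f| ≈ 0.271 rad/s

The axle reaction passes through the central axle and exerts no torque about it; angular momentum about the central axle is conserved through the impact.
I_p = ½(83.9)(1.58)² = 104.7 kg·m². Taking the sense of the package's angular momentum as positive, L_{package} = m v R = (12.1)(5.70)(1.58) = 109.0 kg·m²/s.
L_i = −I_p ω_p + m v R = −(104.7)(1.39) + 109.0 = -36.59 kg·m²/s.
After sticking, I_f = I_p + m R² = 104.7 + (12.1)(1.58)² = 134.9 kg·m².
ω_f = L_i / I_f = -36.59 / 134.9 = -0.2712 rad/s.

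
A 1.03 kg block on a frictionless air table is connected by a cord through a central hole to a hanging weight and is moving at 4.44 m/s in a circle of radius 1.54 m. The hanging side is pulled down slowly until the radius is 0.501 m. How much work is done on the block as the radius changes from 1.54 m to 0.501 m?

Central (radial) force ⇒ zero torque about the center ⇒ m v r is constant.
v₂ = v₁ r₁ / r₂ = (4.44)(1.54) / (0.501) = 13.65 m/s.
W = ΔKE = ½m(v₂² − v₁²) = 85.77 J.

W ≈ 85.8 J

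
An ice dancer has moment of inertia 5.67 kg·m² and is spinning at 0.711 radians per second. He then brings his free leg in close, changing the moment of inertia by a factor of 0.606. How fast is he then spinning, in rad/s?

No external torque acts about the spin axis, so angular momentum is conserved.
I₂ = 0.606 × 5.67 = 3.436 kg·m².
ω₂ = I₁ω₁ / I₂ = (5.670)(0.711 rad/s) / (3.436) = 1.173 rad/s.

ω₂ ≈ 1.17 rad/s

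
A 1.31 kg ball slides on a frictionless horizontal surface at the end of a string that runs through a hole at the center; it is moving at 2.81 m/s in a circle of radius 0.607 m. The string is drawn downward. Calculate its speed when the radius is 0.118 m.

The only horizontal force on the mass is along the cord (radial), so it exerts no torque about the hole and angular momentum m v r is conserved.
v₂ = v₁ r₁ / r₂ = (2.81)(0.607) / (0.118) = 14.45 m/s.

v₂ ≈ 14.5 m/s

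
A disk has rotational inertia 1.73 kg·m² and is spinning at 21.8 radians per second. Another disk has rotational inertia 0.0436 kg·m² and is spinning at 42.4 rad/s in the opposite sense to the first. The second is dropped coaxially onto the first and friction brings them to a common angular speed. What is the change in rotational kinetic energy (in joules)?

The coupling torques are internal; angular momentum about the shared axis is conserved.
Taking A's sense as positive: L = (1.730)(21.8) − (0.04360)(42.4) = 35.87 kg·m²·rad/s.
Combined I = 1.730 + 0.04360 = 1.774 kg·m².
ω_f = L / I = 35.87 / 1.774 = 20.22 rad/s.
KE_i = ½ΣIω² = 450.3 J; KE_f = ½(1.774)(20.22)² = 362.6 J.

ΔKE ≈ -87.6 J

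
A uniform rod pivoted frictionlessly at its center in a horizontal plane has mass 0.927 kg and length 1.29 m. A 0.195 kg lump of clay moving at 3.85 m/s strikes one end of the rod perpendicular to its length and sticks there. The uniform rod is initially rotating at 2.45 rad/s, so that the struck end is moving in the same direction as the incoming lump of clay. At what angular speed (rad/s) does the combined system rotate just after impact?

The axle reaction passes through the pivot and exerts no torque about it; angular momentum about the pivot is conserved through the impact.
I_p = (1/12)(0.927)(1.29)² = 0.1286 kg·m². Taking the sense of the lump of clay's angular momentum as positive, L_{lump} = m v R = (0.195)(3.85)(1.29/2) = 0.4842 kg·m²/s.
L_i = +I_p ω_p + m v R = +(0.1286)(2.45) + 0.4842 = 0.7992 kg·m²/s.
After sticking, I_f = I_p + m R² = 0.1286 + (0.195)(1.29/2)² = 0.2097 kg·m².
ω_f = L_i / I_f = 0.7992 / 0.2097 = 3.812 rad/s.

|ω_f| ≈ 3.81 rad/s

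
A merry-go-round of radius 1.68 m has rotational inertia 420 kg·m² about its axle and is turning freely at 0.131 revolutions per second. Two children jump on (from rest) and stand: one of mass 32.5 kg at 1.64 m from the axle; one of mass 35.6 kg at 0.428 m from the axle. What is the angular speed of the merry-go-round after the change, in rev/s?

ω_f ≈ 0.107 rev/s

The added mass arrives with no angular momentum about the axle, and any external torque about the axle is negligible, so the system's angular momentum is conserved.
Added inertia Σmr² = (32.5)(1.64)² + (35.6)(0.428)² = 93.93 kg·m²; I_f = 420.0 + 93.93 = 513.9 kg·m².
ω_f = I_p ω_i / I_f = (420.0)(0.131) / 513.9 = 0.1071 rev/s.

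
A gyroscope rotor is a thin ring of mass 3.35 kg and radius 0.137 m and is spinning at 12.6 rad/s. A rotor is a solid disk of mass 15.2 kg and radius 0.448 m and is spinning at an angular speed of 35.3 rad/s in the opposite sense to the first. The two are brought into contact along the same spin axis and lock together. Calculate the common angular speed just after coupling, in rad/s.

The coupling torques are internal; angular momentum about the shared axis is conserved.
Moments of inertia: I_A = (3.35)(0.137)² = 0.06288 kg·m²; I_B = ½(15.2)(0.448)² = 1.525 kg·m².
Taking A's sense as positive: L = (0.06288)(12.6) − (1.525)(35.3) = -53.05 kg·m²·rad/s.
Combined I = 0.06288 + 1.525 = 1.588 kg·m².
ω_f = L / I = -53.05 / 1.588 = -33.40 rad/s.

|ω_f| ≈ 33.4 rad/s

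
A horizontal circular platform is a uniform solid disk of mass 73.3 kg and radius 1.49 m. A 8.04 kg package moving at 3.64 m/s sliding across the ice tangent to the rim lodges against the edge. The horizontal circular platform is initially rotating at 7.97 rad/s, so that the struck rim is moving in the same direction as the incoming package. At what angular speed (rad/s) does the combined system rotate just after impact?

|ω_f| ≈ 6.98 rad/s

About the central axle the impulsive forces during the collision are internal, so angular momentum about that axis is conserved.
I_p = ½(73.3)(1.49)² = 81.37 kg·m². Taking the sense of the package's angular momentum as positive, L_{package} = m v R = (8.04)(3.64)(1.49) = 43.61 kg·m²/s.
L_i = +I_p ω_p + m v R = +(81.37)(7.97) + 43.61 = 692.1 kg·m²/s.
After sticking, I_f = I_p + m R² = 81.37 + (8.04)(1.49)² = 99.22 kg·m².
ω_f = L_i / I_f = 692.1 / 99.22 = 6.976 rad/s.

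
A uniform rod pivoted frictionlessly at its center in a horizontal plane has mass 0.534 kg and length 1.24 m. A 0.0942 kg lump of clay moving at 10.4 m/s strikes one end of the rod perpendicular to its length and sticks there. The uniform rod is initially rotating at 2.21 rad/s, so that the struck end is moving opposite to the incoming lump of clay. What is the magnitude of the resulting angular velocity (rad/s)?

The axle reaction passes through the pivot and exerts no torque about it; angular momentum about the pivot is conserved through the impact.
I_p = (1/12)(0.534)(1.24)² = 0.06842 kg·m². Taking the sense of the lump of clay's angular momentum as positive, L_{lump} = m v R = (0.0942)(10.4)(1.24/2) = 0.6074 kg·m²/s.
L_i = −I_p ω_p + m v R = −(0.06842)(2.21) + 0.6074 = 0.4562 kg·m²/s.
After sticking, I_f = I_p + m R² = 0.06842 + (0.0942)(1.24/2)² = 0.1046 kg·m².
ω_f = L_i / I_f = 0.4562 / 0.1046 = 4.360 rad/s.

|ω_f| ≈ 4.36 rad/s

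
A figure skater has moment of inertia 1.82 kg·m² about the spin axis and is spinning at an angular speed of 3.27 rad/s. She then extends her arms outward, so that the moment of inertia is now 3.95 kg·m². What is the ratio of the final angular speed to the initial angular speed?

Angular momentum about the spin axis is conserved since the torque about it is zero.
ω₂/ω₁ = I₁/I₂ = 1.820 / 3.950 = 0.4608.

ω₂/ω₁ ≈ 0.461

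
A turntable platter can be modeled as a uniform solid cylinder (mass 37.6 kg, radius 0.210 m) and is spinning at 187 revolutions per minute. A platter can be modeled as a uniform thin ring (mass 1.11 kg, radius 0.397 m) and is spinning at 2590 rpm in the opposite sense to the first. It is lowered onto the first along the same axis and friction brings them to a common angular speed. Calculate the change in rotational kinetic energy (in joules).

ΔKE ≈ -6110 J

No external torque acts about the common axis, so total angular momentum is conserved.
Moments of inertia: I_A = ½(37.6)(0.210)² = 0.8291 kg·m²; I_B = (1.11)(0.397)² = 0.1749 kg·m².
Taking A's sense as positive: L = (0.8291)(187) − (0.1749)(2590) = -298.1 kg·m²·rpm.
Combined I = 0.8291 + 0.1749 = 1.004 kg·m².
ω_f = L / I = -298.1 / 1.004 = -296.9 rpm.
KE_i = ½ΣIω² = 6594 J; KE_f = ½(1.004)(31.09)² = 485.2 J.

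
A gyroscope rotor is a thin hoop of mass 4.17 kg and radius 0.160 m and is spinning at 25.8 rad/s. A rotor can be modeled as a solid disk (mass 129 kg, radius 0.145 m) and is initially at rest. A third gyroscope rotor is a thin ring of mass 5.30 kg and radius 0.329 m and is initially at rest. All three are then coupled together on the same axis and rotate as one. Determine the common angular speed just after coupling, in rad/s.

The coupling torques are internal; angular momentum about the shared axis is conserved.
Moments of inertia: I_A = (4.17)(0.160)² = 0.1068 kg·m²; I_B = ½(129)(0.145)² = 1.356 kg·m²; I_C = (5.30)(0.329)² = 0.5737 kg·m².
Taking A's sense as positive: L = (0.1068)(25.8) = 2.754 kg·m²·rad/s.
Combined I = 0.1068 + 1.356 + 0.5737 = 2.037 kg·m².
ω_f = L / I = 2.754 / 2.037 = 1.352 rad/s.

|ω_f| ≈ 1.35 rad/s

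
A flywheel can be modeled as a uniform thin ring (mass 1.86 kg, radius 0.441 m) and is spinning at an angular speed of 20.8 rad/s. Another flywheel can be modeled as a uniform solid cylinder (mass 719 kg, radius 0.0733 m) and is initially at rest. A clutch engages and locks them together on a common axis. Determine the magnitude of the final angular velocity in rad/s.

The coupling torques are internal; angular momentum about the shared axis is conserved.
Moments of inertia: I_A = (1.86)(0.441)² = 0.3617 kg·m²; I_B = ½(719)(0.0733)² = 1.932 kg·m².
Taking A's sense as positive: L = (0.3617)(20.8) = 7.524 kg·m²·rad/s.
Combined I = 0.3617 + 1.932 = 2.293 kg·m².
ω_f = L / I = 7.524 / 2.293 = 3.281 rad/s.

|ω_f| ≈ 3.28 rad/s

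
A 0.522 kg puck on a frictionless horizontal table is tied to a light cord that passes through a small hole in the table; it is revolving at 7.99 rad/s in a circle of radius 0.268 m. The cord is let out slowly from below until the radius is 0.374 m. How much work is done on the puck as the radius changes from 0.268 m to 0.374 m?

The constraining force is radial, so m r² ω about the center is conserved.
ω₂ = ω₁ (r₁/r₂)² = (7.99)(0.268/0.374)² = 4.103 rad/s.
W = ΔKE = ½m(v₂² − v₁²) = -0.5822 J.

W ≈ -0.582 J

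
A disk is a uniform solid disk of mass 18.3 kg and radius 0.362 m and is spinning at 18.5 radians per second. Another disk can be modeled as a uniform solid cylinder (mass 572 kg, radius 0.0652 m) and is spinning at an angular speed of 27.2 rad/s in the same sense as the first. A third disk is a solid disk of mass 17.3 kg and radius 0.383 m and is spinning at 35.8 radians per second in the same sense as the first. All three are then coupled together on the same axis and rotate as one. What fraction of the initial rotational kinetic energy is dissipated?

The coupling torques are internal; angular momentum about the shared axis is conserved.
Moments of inertia: I_A = ½(18.3)(0.362)² = 1.199 kg·m²; I_B = ½(572)(0.0652)² = 1.216 kg·m²; I_C = ½(17.3)(0.383)² = 1.269 kg·m².
Taking A's sense as positive: L = (1.199)(18.5) + (1.216)(27.2) + (1.269)(35.8) = 100.7 kg·m²·rad/s.
Combined I = 1.199 + 1.216 + 1.269 = 3.684 kg·m².
ω_f = L / I = 100.7 / 3.684 = 27.33 rad/s.
KE_i = ½ΣIω² = 1468 J; KE_f = ½(3.684)(27.33)² = 1376 J.
Fraction dissipated = (KE_i − KE_f)/KE_i = 0.06285.

fraction ≈ 0.0629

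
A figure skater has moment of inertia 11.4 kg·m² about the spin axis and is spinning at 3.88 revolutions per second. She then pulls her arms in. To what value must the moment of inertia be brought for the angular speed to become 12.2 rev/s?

I₂ ≈ 3.63 kg·m²

With no external torque about the axis, L is conserved: I₁ω₁ = I₂ω₂.
I₂ = I₁ω₁ / ω₂ = (11.4)(3.88) / (12.2) = 3.626 kg·m².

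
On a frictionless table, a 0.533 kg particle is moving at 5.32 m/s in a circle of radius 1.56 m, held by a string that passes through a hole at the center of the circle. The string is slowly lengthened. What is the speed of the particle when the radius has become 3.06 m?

The only horizontal force on the mass is along the cord (radial), so it exerts no torque about the hole and angular momentum m v r is conserved.
v₂ = v₁ r₁ / r₂ = (5.32)(1.56) / (3.06) = 2.712 m/s.

v₂ ≈ 2.71 m/s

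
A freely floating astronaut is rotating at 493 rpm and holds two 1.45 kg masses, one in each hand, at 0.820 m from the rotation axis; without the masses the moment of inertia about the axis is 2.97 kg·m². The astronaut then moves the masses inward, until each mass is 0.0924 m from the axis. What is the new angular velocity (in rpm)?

With no external torque about the axis, L is conserved: I₁ω₁ = I₂ω₂.
I₁ = 2.97 + 2(1.45)(0.820)² = 4.920 kg·m²; I₂ = 2.97 + 2(1.45)(0.0924)² = 2.995 kg·m².
ω₂ = I₁ω₁ / I₂ = (4.920)(493 rpm) / (2.995) = 809.9 rpm.

ω₂ ≈ 810 rpm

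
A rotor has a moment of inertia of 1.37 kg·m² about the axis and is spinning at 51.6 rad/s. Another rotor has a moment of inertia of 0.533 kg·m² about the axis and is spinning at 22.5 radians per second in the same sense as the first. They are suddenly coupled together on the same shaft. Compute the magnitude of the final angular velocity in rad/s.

The coupling torques are internal; angular momentum about the shared axis is conserved.
Taking A's sense as positive: L = (1.370)(51.6) + (0.5330)(22.5) = 82.68 kg·m²·rad/s.
Combined I = 1.370 + 0.5330 = 1.903 kg·m².
ω_f = L / I = 82.68 / 1.903 = 43.45 rad/s.

|ω_f| ≈ 43.4 rad/s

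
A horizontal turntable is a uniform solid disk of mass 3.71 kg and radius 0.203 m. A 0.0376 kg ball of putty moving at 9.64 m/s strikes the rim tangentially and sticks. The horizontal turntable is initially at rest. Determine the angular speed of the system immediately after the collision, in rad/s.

|ω_f| ≈ 0.943 rad/s

The axle reaction passes through the axle and exerts no torque about it; angular momentum about the axle is conserved through the impact.
I_p = ½(3.71)(0.203)² = 0.07644 kg·m². Taking the sense of the ball of putty's angular momentum as positive, L_{ball} = m v R = (0.0376)(9.64)(0.203) = 0.07358 kg·m²/s.
L_i = 0 + 0.07358 = 0.07358 kg·m²/s.
After sticking, I_f = I_p + m R² = 0.07644 + (0.0376)(0.203)² = 0.07799 kg·m².
ω_f = L_i / I_f = 0.07358 / 0.07799 = 0.9434 rad/s.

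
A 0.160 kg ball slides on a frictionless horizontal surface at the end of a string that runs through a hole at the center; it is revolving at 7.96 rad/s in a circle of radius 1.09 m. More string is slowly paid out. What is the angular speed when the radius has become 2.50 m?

ω₂ ≈ 1.51 rad/s

No torque about the axis ⇒ m r₁² ω₁ = m r₂² ω₂.
ω₂ = ω₁ (r₁/r₂)² = (7.96)(1.09/2.50)² = 1.513 rad/s.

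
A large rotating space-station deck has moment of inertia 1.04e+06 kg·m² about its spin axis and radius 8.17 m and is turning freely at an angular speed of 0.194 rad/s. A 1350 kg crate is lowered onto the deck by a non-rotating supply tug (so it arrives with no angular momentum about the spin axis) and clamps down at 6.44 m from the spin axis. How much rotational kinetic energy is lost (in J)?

energy lost ≈ 1000 J

The added mass arrives with no angular momentum about the spin axis, and any external torque about the spin axis is negligible, so the system's angular momentum is conserved.
Added inertia Σmr² = (1350)(6.44)² = 55990 kg·m²; I_f = 1.040e+06 + 55990 = 1.096e+06 kg·m².
ω_f = I_p ω_i / I_f = (1.040e+06)(0.194) / 1.096e+06 = 0.1841 rad/s.
KE_i = ½(1.040e+06)(0.1940 rad/s)² = 19570 J; KE_f = ½(1.096e+06)(0.1841)² = 18570 J.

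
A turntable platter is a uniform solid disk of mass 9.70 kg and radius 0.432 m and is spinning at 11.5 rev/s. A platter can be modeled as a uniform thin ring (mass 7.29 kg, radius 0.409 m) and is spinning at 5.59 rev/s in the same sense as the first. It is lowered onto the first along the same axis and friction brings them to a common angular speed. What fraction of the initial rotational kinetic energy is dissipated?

No external torque acts about the common axis, so total angular momentum is conserved.
Moments of inertia: I_A = ½(9.70)(0.432)² = 0.9051 kg·m²; I_B = (7.29)(0.409)² = 1.219 kg·m².
Taking A's sense as positive: L = (0.9051)(11.5) + (1.219)(5.59) = 17.23 kg·m²·rev/s.
Combined I = 0.9051 + 1.219 = 2.125 kg·m².
ω_f = L / I = 17.23 / 2.125 = 8.108 rev/s.
KE_i = ½ΣIω² = 3115 J; KE_f = ½(2.125)(50.94)² = 2757 J.
Fraction dissipated = (KE_i − KE_f)/KE_i = 0.1150.

fraction ≈ 0.115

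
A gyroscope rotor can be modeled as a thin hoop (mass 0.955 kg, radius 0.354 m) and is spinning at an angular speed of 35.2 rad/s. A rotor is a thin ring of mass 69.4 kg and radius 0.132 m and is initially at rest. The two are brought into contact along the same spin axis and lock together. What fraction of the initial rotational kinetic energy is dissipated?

No external torque acts about the common axis, so total angular momentum is conserved.
Moments of inertia: I_A = (0.955)(0.354)² = 0.1197 kg·m²; I_B = (69.4)(0.132)² = 1.209 kg·m².
Taking A's sense as positive: L = (0.1197)(35.2) = 4.213 kg·m²·rad/s.
Combined I = 0.1197 + 1.209 = 1.329 kg·m².
ω_f = L / I = 4.213 / 1.329 = 3.170 rad/s.
KE_i = ½ΣIω² = 74.14 J; KE_f = ½(1.329)(3.170)² = 6.677 J.
Fraction dissipated = (KE_i − KE_f)/KE_i = 0.9099.

fraction ≈ 0.910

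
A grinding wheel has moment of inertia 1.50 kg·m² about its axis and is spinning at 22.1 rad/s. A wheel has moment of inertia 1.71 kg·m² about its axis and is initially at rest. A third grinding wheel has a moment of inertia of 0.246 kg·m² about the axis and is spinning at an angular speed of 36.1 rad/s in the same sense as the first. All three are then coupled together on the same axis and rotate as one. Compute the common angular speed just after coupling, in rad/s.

|ω_f| ≈ 12.2 rad/s

The coupling torques are internal; angular momentum about the shared axis is conserved.
Taking A's sense as positive: L = (1.500)(22.1) + (0.2460)(36.1) = 42.03 kg·m²·rad/s.
Combined I = 1.500 + 1.710 + 0.2460 = 3.456 kg·m².
ω_f = L / I = 42.03 / 3.456 = 12.16 rad/s.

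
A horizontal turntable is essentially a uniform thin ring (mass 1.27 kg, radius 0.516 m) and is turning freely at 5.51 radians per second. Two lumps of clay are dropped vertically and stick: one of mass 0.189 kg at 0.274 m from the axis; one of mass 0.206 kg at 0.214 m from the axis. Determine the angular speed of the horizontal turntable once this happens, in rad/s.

ω_f ≈ 5.15 rad/s

No external torque acts about the axis; L_before = L_after.
I_p = (1.27)(0.516)² = 0.3381 kg·m².
Added inertia Σmr² = (0.189)(0.274)² + (0.206)(0.214)² = 0.02362 kg·m²; I_f = 0.3381 + 0.02362 = 0.3618 kg·m².
ω_f = I_p ω_i / I_f = (0.3381)(5.51) / 0.3618 = 5.150 rad/s.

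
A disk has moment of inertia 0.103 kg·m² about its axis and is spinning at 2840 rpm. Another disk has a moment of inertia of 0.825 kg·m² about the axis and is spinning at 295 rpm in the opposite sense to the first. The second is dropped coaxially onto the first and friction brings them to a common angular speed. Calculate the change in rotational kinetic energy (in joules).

No external torque acts about the common axis, so total angular momentum is conserved.
Taking A's sense as positive: L = (0.1030)(2840) − (0.8250)(295) = 49.14 kg·m²·rpm.
Combined I = 0.1030 + 0.8250 = 0.9280 kg·m².
ω_f = L / I = 49.14 / 0.9280 = 52.96 rpm.
KE_i = ½ΣIω² = 4949 J; KE_f = ½(0.9280)(5.546)² = 14.27 J.

ΔKE ≈ -4930 J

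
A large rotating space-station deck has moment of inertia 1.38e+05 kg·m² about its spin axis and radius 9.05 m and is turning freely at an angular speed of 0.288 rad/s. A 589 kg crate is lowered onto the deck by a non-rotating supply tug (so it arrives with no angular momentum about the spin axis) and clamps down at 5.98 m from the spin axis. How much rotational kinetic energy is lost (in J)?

energy lost ≈ 758 J

No external torque acts about the spin axis; L_before = L_after.
Added inertia Σmr² = (589)(5.98)² = 21060 kg·m²; I_f = 1.380e+05 + 21060 = 1.591e+05 kg·m².
ω_f = I_p ω_i / I_f = (1.380e+05)(0.288) / 1.591e+05 = 0.2499 rad/s.
KE_i = ½(1.380e+05)(0.2880 rad/s)² = 5723 J; KE_f = ½(1.591e+05)(0.2499)² = 4965 J.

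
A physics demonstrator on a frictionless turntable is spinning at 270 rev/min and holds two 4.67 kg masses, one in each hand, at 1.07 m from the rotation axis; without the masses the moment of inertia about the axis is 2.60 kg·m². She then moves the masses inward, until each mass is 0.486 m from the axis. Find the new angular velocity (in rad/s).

With no external torque about the axis, L is conserved: I₁ω₁ = I₂ω₂.
I₁ = 2.60 + 2(4.67)(1.07)² = 13.29 kg·m²; I₂ = 2.60 + 2(4.67)(0.486)² = 4.806 kg·m².
ω₂ = I₁ω₁ / I₂ = (13.29)(270 rpm) / (4.806) = 746.8 rpm = 78.21 rad/s.

ω₂ ≈ 78.2 rad/s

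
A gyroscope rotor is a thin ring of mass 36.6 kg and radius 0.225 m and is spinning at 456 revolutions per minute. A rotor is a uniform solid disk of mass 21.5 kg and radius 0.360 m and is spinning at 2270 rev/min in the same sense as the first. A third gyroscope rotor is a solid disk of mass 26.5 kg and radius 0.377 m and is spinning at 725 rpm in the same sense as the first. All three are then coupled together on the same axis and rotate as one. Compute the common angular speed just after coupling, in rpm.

The coupling torques are internal; angular momentum about the shared axis is conserved.
Moments of inertia: I_A = (36.6)(0.225)² = 1.853 kg·m²; I_B = ½(21.5)(0.360)² = 1.393 kg·m²; I_C = ½(26.5)(0.377)² = 1.883 kg·m².
Taking A's sense as positive: L = (1.853)(456) + (1.393)(2270) + (1.883)(725) = 5373 kg·m²·rpm.
Combined I = 1.853 + 1.393 + 1.883 = 5.129 kg·m².
ω_f = L / I = 5373 / 5.129 = 1047 rpm.

|ω_f| ≈ 1050 rpm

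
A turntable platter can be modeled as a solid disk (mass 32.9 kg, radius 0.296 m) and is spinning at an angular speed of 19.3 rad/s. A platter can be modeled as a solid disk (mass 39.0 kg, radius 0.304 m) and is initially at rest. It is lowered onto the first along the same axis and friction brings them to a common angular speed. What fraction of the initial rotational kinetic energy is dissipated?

No external torque acts about the common axis, so total angular momentum is conserved.
Moments of inertia: I_A = ½(32.9)(0.296)² = 1.441 kg·m²; I_B = ½(39.0)(0.304)² = 1.802 kg·m².
Taking A's sense as positive: L = (1.441)(19.3) = 27.82 kg·m²·rad/s.
Combined I = 1.441 + 1.802 = 3.243 kg·m².
ω_f = L / I = 27.82 / 3.243 = 8.576 rad/s.
KE_i = ½ΣIω² = 268.4 J; KE_f = ½(3.243)(8.576)² = 119.3 J.
Fraction dissipated = (KE_i − KE_f)/KE_i = 0.5556.

fraction ≈ 0.556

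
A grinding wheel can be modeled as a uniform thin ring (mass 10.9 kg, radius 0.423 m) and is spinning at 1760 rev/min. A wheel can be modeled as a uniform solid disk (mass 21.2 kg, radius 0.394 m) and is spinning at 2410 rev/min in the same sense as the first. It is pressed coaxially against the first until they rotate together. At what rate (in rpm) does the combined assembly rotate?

|ω_f| ≈ 2060 rpm

No external torque acts about the common axis, so total angular momentum is conserved.
Moments of inertia: I_A = (10.9)(0.423)² = 1.950 kg·m²; I_B = ½(21.2)(0.394)² = 1.646 kg·m².
Taking A's sense as positive: L = (1.950)(1760) + (1.646)(2410) = 7398 kg·m²·rpm.
Combined I = 1.950 + 1.646 = 3.596 kg·m².
ω_f = L / I = 7398 / 3.596 = 2057 rpm.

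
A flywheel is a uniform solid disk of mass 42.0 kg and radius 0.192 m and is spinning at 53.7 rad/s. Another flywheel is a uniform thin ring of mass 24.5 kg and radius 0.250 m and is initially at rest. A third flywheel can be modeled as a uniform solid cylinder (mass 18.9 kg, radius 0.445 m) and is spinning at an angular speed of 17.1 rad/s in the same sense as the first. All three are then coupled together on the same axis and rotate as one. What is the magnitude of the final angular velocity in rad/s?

No external torque acts about the common axis, so total angular momentum is conserved.
Moments of inertia: I_A = ½(42.0)(0.192)² = 0.7741 kg·m²; I_B = (24.5)(0.250)² = 1.531 kg·m²; I_C = ½(18.9)(0.445)² = 1.871 kg·m².
Taking A's sense as positive: L = (0.7741)(53.7) + (1.871)(17.1) = 73.57 kg·m²·rad/s.
Combined I = 0.7741 + 1.531 + 1.871 = 4.177 kg·m².
ω_f = L / I = 73.57 / 4.177 = 17.61 rad/s.

|ω_f| ≈ 17.6 rad/s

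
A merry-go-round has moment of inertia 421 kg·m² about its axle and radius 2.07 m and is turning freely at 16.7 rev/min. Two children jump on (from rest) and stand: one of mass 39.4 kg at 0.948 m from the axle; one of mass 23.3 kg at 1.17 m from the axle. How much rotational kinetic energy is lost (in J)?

No external torque acts about the axle; L_before = L_after.
Added inertia Σmr² = (39.4)(0.948)² + (23.3)(1.17)² = 67.30 kg·m²; I_f = 421.0 + 67.30 = 488.3 kg·m².
ω_f = I_p ω_i / I_f = (421.0)(16.7) / 488.3 = 14.40 rpm.
KE_i = ½(421.0)(1.749 rad/s)² = 643.8 J; KE_f = ½(488.3)(1.508)² = 555.1 J.

energy lost ≈ 88.7 J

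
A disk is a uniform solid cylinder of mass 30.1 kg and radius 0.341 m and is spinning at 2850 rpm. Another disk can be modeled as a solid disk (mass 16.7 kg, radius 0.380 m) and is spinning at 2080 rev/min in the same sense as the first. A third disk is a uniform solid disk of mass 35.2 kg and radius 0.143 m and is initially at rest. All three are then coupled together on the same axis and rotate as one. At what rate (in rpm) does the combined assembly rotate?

|ω_f| ≈ 2260 rpm

No external torque acts about the common axis, so total angular momentum is conserved.
Moments of inertia: I_A = ½(30.1)(0.341)² = 1.750 kg·m²; I_B = ½(16.7)(0.380)² = 1.206 kg·m²; I_C = ½(35.2)(0.143)² = 0.3599 kg·m².
Taking A's sense as positive: L = (1.750)(2850) + (1.206)(2080) = 7496 kg·m²·rpm.
Combined I = 1.750 + 1.206 + 0.3599 = 3.316 kg·m².
ω_f = L / I = 7496 / 3.316 = 2261 rpm.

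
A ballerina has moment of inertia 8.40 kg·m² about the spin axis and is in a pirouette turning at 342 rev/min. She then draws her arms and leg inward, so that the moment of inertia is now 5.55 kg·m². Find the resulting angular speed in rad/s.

No external torque acts about the spin axis, so angular momentum is conserved.
ω₂ = I₁ω₁ / I₂ = (8.400)(342 rpm) / (5.550) = 517.6 rpm = 54.21 rad/s.

ω₂ ≈ 54.2 rad/s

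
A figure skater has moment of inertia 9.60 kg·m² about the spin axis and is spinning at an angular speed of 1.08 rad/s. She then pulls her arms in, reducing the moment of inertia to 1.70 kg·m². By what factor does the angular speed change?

Angular momentum about the spin axis is conserved since the torque about it is zero.
ω₂/ω₁ = I₁/I₂ = 9.600 / 1.700 = 5.647.

ω₂/ω₁ ≈ 5.65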